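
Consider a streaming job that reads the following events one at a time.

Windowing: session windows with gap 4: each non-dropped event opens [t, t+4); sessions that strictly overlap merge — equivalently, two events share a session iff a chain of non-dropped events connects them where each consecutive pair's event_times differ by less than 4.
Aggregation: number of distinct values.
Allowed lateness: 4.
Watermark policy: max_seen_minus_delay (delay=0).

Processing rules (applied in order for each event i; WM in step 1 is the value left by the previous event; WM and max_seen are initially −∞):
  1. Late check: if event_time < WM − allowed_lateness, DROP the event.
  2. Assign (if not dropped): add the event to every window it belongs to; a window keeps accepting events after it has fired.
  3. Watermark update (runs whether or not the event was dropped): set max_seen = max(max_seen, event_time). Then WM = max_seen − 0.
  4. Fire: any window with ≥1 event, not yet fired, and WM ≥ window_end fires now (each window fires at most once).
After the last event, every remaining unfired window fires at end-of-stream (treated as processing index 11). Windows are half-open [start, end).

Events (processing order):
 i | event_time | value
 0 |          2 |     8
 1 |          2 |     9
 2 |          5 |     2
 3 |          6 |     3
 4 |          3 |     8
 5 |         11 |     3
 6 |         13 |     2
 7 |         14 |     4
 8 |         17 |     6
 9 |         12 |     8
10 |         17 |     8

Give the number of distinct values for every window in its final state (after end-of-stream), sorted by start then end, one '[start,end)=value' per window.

i=0 t=2 v=8: → [2,6); WM=2
i=1 t=2 v=9: → [2,6); WM=2
i=2 t=5 v=2: → [2,9); WM=5
i=3 t=6 v=3: → [2,10); WM=6
i=4 t=3 v=8: → [2,10); WM=6
i=5 t=11 v=3: → [11,15); WM=11
i=6 t=13 v=2: → [11,17); WM=13
i=7 t=14 v=4: → [11,18); WM=14
i=8 t=17 v=6: → [11,21); WM=17
i=9 t=12 v=8: DROP (t<17-4); WM=17
i=10 t=17 v=8: → [11,21); WM=17

[2,10)=4 [11,21)=5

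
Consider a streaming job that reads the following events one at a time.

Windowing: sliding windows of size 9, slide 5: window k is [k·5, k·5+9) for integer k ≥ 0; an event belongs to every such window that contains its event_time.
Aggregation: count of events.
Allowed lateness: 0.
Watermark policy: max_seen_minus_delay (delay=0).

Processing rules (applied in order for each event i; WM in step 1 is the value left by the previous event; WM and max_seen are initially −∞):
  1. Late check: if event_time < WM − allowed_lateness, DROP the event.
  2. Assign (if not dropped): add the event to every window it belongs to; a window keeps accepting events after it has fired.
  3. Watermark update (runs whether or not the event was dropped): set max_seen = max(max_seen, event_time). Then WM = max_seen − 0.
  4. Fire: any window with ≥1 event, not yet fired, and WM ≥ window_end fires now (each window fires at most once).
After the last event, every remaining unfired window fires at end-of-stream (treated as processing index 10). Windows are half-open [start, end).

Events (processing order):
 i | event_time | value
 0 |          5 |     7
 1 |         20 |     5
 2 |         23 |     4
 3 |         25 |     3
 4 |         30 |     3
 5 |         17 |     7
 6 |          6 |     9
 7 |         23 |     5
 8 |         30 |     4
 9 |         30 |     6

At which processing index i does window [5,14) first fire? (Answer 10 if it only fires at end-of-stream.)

1

i=0 t=5 v=7: → [5,14),[0,9); WM=5
i=1 t=20 v=5: → [20,29),[15,24); WM=20; [0,9) fires=1 [5,14) fires=1
i=2 t=23 v=4: → [20,29),[15,24); WM=23
i=3 t=25 v=3: → [25,34),[20,29); WM=25; [15,24) fires=2
i=4 t=30 v=3: → [30,39),[25,34); WM=30; [20,29) fires=3
i=5 t=17 v=7: DROP (t<30-0); WM=30
i=6 t=6 v=9: DROP (t<30-0); WM=30
i=7 t=23 v=5: DROP (t<30-0); WM=30
i=8 t=30 v=4: → [30,39),[25,34); WM=30
i=9 t=30 v=6: → [30,39),[25,34); WM=30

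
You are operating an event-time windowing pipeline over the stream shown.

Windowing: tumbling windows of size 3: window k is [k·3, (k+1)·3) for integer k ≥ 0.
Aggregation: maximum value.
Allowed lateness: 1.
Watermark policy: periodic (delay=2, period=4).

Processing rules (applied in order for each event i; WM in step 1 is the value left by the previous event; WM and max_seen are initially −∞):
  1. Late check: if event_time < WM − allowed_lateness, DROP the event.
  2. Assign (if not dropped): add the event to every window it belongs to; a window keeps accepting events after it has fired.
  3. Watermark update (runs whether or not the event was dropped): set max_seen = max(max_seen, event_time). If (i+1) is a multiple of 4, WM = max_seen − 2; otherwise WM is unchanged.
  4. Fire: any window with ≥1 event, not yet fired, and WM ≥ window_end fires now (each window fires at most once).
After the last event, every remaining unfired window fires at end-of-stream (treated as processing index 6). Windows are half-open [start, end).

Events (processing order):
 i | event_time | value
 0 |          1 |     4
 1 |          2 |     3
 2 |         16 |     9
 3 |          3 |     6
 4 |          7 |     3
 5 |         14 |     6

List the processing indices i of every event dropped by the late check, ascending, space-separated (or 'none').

i=0 t=1 v=4: → [0,3); WM=−∞
i=1 t=2 v=3: → [0,3); WM=−∞
i=2 t=16 v=9: → [15,18); WM=−∞
i=3 t=3 v=6: → [3,6); WM=14; [0,3) fires=4 [3,6) fires=6
i=4 t=7 v=3: DROP (t<14-1); WM=14
i=5 t=14 v=6: → [12,15); WM=14

4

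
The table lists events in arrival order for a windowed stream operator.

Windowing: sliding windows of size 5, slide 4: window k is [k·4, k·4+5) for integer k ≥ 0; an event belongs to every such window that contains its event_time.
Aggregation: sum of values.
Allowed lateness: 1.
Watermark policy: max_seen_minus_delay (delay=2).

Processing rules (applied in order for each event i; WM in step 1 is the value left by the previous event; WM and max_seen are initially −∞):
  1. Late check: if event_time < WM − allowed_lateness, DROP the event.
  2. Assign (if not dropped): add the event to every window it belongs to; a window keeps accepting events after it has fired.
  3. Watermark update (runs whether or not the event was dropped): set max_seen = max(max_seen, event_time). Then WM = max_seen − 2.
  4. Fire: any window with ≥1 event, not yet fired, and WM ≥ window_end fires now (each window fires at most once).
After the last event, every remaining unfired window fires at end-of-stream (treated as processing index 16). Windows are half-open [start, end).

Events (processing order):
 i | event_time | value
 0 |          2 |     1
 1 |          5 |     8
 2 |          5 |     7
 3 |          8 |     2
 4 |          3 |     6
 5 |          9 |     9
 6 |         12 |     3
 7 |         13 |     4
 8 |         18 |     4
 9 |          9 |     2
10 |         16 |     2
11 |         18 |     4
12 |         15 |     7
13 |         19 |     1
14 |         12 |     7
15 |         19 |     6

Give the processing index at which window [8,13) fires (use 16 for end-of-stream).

i=0 t=2 v=1: → [0,5); WM=0
i=1 t=5 v=8: → [4,9); WM=3
i=2 t=5 v=7: → [4,9); WM=3
i=3 t=8 v=2: → [8,13),[4,9); WM=6; [0,5) fires=1
i=4 t=3 v=6: DROP (t<6-1); WM=6
i=5 t=9 v=9: → [8,13); WM=7
i=6 t=12 v=3: → [12,17),[8,13); WM=10; [4,9) fires=17
i=7 t=13 v=4: → [12,17); WM=11
i=8 t=18 v=4: → [16,21); WM=16; [8,13) fires=14
i=9 t=9 v=2: DROP (t<16-1); WM=16
i=10 t=16 v=2: → [16,21),[12,17); WM=16
i=11 t=18 v=4: → [16,21); WM=16
i=12 t=15 v=7: → [12,17); WM=16
i=13 t=19 v=1: → [16,21); WM=17; [12,17) fires=16
i=14 t=12 v=7: DROP (t<17-1); WM=17
i=15 t=19 v=6: → [16,21); WM=17

8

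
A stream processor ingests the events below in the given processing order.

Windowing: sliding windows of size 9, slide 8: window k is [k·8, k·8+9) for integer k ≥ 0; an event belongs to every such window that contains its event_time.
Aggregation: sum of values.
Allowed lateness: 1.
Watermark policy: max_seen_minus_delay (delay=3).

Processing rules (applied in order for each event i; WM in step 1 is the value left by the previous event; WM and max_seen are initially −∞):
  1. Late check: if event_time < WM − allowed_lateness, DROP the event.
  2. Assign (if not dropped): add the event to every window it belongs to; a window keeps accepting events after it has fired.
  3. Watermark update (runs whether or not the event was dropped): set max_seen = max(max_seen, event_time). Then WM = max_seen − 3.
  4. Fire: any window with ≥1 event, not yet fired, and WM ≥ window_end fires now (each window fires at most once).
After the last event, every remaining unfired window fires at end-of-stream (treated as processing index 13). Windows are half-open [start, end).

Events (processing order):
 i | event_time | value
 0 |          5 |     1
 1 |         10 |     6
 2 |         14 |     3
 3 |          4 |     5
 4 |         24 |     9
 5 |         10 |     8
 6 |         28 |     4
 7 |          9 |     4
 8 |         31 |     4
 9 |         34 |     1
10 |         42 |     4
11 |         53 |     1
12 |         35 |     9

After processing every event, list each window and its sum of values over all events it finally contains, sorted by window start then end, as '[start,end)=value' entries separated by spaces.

[0,9)=1 [8,17)=9 [16,25)=9 [24,33)=17 [32,41)=1 [40,49)=4 [48,57)=1

i=0 t=5 v=1: → [0,9); WM=2
i=1 t=10 v=6: → [8,17); WM=7
i=2 t=14 v=3: → [8,17); WM=11; [0,9) fires=1
i=3 t=4 v=5: DROP (t<11-1); WM=11
i=4 t=24 v=9: → [24,33),[16,25); WM=21; [8,17) fires=9
i=5 t=10 v=8: DROP (t<21-1); WM=21
i=6 t=28 v=4: → [24,33); WM=25; [16,25) fires=9
i=7 t=9 v=4: DROP (t<25-1); WM=25
i=8 t=31 v=4: → [24,33); WM=28
i=9 t=34 v=1: → [32,41); WM=31
i=10 t=42 v=4: → [40,49); WM=39; [24,33) fires=17
i=11 t=53 v=1: → [48,57); WM=50; [32,41) fires=1 [40,49) fires=4
i=12 t=35 v=9: DROP (t<50-1); WM=50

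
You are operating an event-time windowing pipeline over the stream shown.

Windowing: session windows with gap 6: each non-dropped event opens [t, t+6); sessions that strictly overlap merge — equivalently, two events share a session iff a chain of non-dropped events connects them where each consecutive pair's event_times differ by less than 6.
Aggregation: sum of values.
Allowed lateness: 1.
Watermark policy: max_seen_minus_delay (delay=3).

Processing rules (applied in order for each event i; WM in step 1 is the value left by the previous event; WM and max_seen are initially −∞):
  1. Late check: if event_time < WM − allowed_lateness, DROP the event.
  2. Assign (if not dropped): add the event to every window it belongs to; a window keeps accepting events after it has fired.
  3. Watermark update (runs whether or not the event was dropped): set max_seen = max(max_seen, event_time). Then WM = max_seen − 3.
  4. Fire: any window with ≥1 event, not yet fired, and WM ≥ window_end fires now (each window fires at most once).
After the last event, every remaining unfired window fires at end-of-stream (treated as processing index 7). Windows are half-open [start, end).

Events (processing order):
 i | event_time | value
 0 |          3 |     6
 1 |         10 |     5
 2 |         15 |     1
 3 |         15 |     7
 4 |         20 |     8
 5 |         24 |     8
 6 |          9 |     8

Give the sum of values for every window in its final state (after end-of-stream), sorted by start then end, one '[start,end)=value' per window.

[3,9)=6 [10,30)=29

i=0 t=3 v=6: → [3,9); WM=0
i=1 t=10 v=5: → [10,16); WM=7
i=2 t=15 v=1: → [10,21); WM=12
i=3 t=15 v=7: → [10,21); WM=12
i=4 t=20 v=8: → [10,26); WM=17
i=5 t=24 v=8: → [10,30); WM=21
i=6 t=9 v=8: DROP (t<21-1); WM=21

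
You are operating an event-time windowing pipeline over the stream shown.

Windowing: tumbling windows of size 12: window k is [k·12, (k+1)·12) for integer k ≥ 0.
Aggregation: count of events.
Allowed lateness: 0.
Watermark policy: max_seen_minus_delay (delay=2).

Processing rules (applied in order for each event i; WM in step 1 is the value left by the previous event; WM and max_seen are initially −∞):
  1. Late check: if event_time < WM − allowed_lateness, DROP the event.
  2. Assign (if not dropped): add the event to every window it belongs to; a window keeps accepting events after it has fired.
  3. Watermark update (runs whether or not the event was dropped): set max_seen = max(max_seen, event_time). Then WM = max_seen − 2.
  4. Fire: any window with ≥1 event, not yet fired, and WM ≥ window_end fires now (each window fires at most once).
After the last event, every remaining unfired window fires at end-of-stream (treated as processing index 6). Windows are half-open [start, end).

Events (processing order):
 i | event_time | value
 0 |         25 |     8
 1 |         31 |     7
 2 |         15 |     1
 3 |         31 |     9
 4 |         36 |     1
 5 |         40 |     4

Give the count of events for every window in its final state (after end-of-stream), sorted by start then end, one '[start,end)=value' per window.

i=0 t=25 v=8: → [24,36); WM=23
i=1 t=31 v=7: → [24,36); WM=29
i=2 t=15 v=1: DROP (t<29-0); WM=29
i=3 t=31 v=9: → [24,36); WM=29
i=4 t=36 v=1: → [36,48); WM=34
i=5 t=40 v=4: → [36,48); WM=38; [24,36) fires=3

[24,36)=3 [36,48)=2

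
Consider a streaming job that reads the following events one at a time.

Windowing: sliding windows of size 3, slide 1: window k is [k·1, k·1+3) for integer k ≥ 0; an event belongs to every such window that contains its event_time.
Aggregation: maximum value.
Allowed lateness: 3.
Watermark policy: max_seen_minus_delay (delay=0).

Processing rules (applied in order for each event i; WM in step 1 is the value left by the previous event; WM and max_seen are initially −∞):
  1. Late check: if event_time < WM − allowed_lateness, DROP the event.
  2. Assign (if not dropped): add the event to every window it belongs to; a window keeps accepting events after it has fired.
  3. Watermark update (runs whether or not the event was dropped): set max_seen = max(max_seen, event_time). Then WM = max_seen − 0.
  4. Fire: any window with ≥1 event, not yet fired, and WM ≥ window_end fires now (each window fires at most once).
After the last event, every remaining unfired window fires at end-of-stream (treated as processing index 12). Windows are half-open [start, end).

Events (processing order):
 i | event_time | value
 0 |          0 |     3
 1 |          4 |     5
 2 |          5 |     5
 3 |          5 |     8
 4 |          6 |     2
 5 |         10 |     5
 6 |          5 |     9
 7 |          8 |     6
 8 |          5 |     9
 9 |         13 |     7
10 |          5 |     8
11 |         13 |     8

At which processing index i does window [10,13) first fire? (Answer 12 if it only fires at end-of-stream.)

i=0 t=0 v=3: → [0,3); WM=0
i=1 t=4 v=5: → [4,7),[3,6),[2,5); WM=4; [0,3) fires=3
i=2 t=5 v=5: → [5,8),[4,7),[3,6); WM=5; [2,5) fires=5
i=3 t=5 v=8: → [5,8),[4,7),[3,6); WM=5
i=4 t=6 v=2: → [6,9),[5,8),[4,7); WM=6; [3,6) fires=8
i=5 t=10 v=5: → [10,13),[9,12),[8,11); WM=10; [4,7) fires=8 [5,8) fires=8 [6,9) fires=2
i=6 t=5 v=9: DROP (t<10-3); WM=10
i=7 t=8 v=6: → [8,11),[7,10),[6,9); WM=10; [7,10) fires=6
i=8 t=5 v=9: DROP (t<10-3); WM=10
i=9 t=13 v=7: → [13,16),[12,15),[11,14); WM=13; [8,11) fires=6 [9,12) fires=5 [10,13) fires=5
i=10 t=5 v=8: DROP (t<13-3); WM=13
i=11 t=13 v=8: → [13,16),[12,15),[11,14); WM=13

9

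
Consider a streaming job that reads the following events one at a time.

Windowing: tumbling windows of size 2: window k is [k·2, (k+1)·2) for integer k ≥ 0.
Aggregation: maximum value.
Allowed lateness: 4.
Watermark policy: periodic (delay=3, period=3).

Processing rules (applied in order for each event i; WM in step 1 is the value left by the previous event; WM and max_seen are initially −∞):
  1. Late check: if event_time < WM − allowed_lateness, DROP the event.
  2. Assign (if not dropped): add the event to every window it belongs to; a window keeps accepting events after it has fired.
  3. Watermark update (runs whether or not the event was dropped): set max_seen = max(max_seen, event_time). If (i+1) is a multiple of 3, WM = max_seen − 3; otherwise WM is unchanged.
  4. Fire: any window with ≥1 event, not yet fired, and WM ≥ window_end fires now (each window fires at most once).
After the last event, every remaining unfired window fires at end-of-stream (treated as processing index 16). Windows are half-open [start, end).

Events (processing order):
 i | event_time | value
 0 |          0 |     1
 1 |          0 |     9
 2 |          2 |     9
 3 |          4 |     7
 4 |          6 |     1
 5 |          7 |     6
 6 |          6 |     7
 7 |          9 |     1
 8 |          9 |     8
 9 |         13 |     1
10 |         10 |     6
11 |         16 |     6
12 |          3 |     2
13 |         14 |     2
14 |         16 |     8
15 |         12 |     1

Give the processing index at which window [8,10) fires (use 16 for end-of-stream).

i=0 t=0 v=1: → [0,2); WM=−∞
i=1 t=0 v=9: → [0,2); WM=−∞
i=2 t=2 v=9: → [2,4); WM=-1
i=3 t=4 v=7: → [4,6); WM=-1
i=4 t=6 v=1: → [6,8); WM=-1
i=5 t=7 v=6: → [6,8); WM=4; [0,2) fires=9 [2,4) fires=9
i=6 t=6 v=7: → [6,8); WM=4
i=7 t=9 v=1: → [8,10); WM=4
i=8 t=9 v=8: → [8,10); WM=6; [4,6) fires=7
i=9 t=13 v=1: → [12,14); WM=6
i=10 t=10 v=6: → [10,12); WM=6
i=11 t=16 v=6: → [16,18); WM=13; [6,8) fires=7 [8,10) fires=8 [10,12) fires=6
i=12 t=3 v=2: DROP (t<13-4); WM=13
i=13 t=14 v=2: → [14,16); WM=13
i=14 t=16 v=8: → [16,18); WM=13
i=15 t=12 v=1: → [12,14); WM=13

11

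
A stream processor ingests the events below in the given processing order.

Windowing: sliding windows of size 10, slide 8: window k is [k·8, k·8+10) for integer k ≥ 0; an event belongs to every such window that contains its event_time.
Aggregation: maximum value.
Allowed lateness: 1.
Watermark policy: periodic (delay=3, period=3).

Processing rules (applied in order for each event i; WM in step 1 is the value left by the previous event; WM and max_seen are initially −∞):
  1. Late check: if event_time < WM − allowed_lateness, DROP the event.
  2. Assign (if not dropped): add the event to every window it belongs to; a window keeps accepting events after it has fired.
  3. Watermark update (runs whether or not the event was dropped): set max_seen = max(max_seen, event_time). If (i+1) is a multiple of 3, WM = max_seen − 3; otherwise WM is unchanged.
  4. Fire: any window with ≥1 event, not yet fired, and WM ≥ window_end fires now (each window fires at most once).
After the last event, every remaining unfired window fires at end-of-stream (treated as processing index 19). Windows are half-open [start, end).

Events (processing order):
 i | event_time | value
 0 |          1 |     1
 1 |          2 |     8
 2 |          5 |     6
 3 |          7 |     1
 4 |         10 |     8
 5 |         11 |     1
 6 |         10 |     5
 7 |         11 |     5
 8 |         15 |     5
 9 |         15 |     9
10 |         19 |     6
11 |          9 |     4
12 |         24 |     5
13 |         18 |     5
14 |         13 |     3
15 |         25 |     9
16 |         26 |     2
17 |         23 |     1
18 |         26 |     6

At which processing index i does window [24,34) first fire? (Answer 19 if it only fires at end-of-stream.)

i=0 t=1 v=1: → [0,10); WM=−∞
i=1 t=2 v=8: → [0,10); WM=−∞
i=2 t=5 v=6: → [0,10); WM=2
i=3 t=7 v=1: → [0,10); WM=2
i=4 t=10 v=8: → [8,18); WM=2
i=5 t=11 v=1: → [8,18); WM=8
i=6 t=10 v=5: → [8,18); WM=8
i=7 t=11 v=5: → [8,18); WM=8
i=8 t=15 v=5: → [8,18); WM=12; [0,10) fires=8
i=9 t=15 v=9: → [8,18); WM=12
i=10 t=19 v=6: → [16,26); WM=12
i=11 t=9 v=4: DROP (t<12-1); WM=16
i=12 t=24 v=5: → [24,34),[16,26); WM=16
i=13 t=18 v=5: → [16,26); WM=16
i=14 t=13 v=3: DROP (t<16-1); WM=21; [8,18) fires=9
i=15 t=25 v=9: → [24,34),[16,26); WM=21
i=16 t=26 v=2: → [24,34); WM=21
i=17 t=23 v=1: → [16,26); WM=23
i=18 t=26 v=6: → [24,34); WM=23

19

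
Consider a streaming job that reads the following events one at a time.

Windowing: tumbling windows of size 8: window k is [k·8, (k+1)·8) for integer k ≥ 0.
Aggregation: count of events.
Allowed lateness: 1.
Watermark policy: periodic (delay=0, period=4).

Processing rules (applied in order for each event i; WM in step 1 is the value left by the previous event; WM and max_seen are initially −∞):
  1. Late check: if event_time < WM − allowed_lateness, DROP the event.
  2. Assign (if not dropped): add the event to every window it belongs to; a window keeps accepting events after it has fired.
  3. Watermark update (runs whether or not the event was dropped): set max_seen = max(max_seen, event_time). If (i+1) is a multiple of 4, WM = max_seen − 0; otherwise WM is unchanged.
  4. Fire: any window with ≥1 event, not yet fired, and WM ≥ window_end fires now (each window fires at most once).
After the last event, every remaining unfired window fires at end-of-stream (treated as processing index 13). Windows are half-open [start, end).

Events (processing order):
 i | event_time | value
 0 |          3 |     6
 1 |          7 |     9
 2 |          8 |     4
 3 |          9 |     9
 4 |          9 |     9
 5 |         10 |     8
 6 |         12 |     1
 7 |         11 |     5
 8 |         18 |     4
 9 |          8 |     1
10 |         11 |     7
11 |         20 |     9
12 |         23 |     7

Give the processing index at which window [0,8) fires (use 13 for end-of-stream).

3

i=0 t=3 v=6: → [0,8); WM=−∞
i=1 t=7 v=9: → [0,8); WM=−∞
i=2 t=8 v=4: → [8,16); WM=−∞
i=3 t=9 v=9: → [8,16); WM=9; [0,8) fires=2
i=4 t=9 v=9: → [8,16); WM=9
i=5 t=10 v=8: → [8,16); WM=9
i=6 t=12 v=1: → [8,16); WM=9
i=7 t=11 v=5: → [8,16); WM=12
i=8 t=18 v=4: → [16,24); WM=12
i=9 t=8 v=1: DROP (t<12-1); WM=12
i=10 t=11 v=7: → [8,16); WM=12
i=11 t=20 v=9: → [16,24); WM=20; [8,16) fires=7
i=12 t=23 v=7: → [16,24); WM=20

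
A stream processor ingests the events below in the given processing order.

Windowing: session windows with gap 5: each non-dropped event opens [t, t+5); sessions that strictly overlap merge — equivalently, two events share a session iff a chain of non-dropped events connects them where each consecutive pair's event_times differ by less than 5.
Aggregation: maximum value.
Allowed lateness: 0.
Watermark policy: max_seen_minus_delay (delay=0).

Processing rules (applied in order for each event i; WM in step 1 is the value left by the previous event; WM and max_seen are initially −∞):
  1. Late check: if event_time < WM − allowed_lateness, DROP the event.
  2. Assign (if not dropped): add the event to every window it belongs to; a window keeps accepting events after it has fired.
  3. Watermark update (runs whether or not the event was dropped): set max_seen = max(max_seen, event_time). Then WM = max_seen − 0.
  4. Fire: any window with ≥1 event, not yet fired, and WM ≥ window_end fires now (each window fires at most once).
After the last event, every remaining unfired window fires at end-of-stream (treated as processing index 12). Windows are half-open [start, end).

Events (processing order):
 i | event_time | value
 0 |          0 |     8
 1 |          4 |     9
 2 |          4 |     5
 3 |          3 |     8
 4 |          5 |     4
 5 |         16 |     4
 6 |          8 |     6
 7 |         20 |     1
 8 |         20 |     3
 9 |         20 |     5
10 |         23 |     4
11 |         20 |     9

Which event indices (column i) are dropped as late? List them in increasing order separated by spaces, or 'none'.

i=0 t=0 v=8: → [0,5); WM=0
i=1 t=4 v=9: → [0,9); WM=4
i=2 t=4 v=5: → [0,9); WM=4
i=3 t=3 v=8: DROP (t<4-0); WM=4
i=4 t=5 v=4: → [0,10); WM=5
i=5 t=16 v=4: → [16,21); WM=16
i=6 t=8 v=6: DROP (t<16-0); WM=16
i=7 t=20 v=1: → [16,25); WM=20
i=8 t=20 v=3: → [16,25); WM=20
i=9 t=20 v=5: → [16,25); WM=20
i=10 t=23 v=4: → [16,28); WM=23
i=11 t=20 v=9: DROP (t<23-0); WM=23

3 6 11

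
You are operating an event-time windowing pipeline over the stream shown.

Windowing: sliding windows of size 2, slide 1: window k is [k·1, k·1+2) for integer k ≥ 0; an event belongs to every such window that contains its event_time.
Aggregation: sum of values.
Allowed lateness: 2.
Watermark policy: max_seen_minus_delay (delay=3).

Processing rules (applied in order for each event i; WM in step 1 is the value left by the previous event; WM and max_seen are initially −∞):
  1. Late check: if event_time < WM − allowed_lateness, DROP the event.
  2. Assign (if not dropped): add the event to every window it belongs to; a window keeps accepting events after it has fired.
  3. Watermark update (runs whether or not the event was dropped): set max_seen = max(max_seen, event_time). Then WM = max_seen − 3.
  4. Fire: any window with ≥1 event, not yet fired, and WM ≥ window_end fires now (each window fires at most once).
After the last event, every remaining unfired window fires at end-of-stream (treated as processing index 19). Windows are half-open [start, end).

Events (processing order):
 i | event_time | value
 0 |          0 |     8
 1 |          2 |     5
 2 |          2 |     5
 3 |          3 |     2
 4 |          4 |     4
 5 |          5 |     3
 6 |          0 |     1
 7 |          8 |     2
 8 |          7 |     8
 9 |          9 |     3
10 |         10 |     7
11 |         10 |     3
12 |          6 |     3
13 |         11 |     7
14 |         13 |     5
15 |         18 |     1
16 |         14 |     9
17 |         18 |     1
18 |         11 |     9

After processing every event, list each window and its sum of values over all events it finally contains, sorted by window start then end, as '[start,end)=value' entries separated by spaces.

[0,2)=9 [1,3)=10 [2,4)=12 [3,5)=6 [4,6)=7 [5,7)=6 [6,8)=11 [7,9)=10 [8,10)=5 [9,11)=13 [10,12)=17 [11,13)=7 [12,14)=5 [13,15)=14 [14,16)=9 [17,19)=2 [18,20)=2

i=0 t=0 v=8: → [0,2); WM=-3
i=1 t=2 v=5: → [2,4),[1,3); WM=-1
i=2 t=2 v=5: → [2,4),[1,3); WM=-1
i=3 t=3 v=2: → [3,5),[2,4); WM=0
i=4 t=4 v=4: → [4,6),[3,5); WM=1
i=5 t=5 v=3: → [5,7),[4,6); WM=2; [0,2) fires=8
i=6 t=0 v=1: → [0,2); WM=2
i=7 t=8 v=2: → [8,10),[7,9); WM=5; [1,3) fires=10 [2,4) fires=12 [3,5) fires=6
i=8 t=7 v=8: → [7,9),[6,8); WM=5
i=9 t=9 v=3: → [9,11),[8,10); WM=6; [4,6) fires=7
i=10 t=10 v=7: → [10,12),[9,11); WM=7; [5,7) fires=3
i=11 t=10 v=3: → [10,12),[9,11); WM=7
i=12 t=6 v=3: → [6,8),[5,7); WM=7
i=13 t=11 v=7: → [11,13),[10,12); WM=8; [6,8) fires=11
i=14 t=13 v=5: → [13,15),[12,14); WM=10; [7,9) fires=10 [8,10) fires=5
i=15 t=18 v=1: → [18,20),[17,19); WM=15; [9,11) fires=13 [10,12) fires=17 [11,13) fires=7 [12,14) fires=5 [13,15) fires=5
i=16 t=14 v=9: → [14,16),[13,15); WM=15
i=17 t=18 v=1: → [18,20),[17,19); WM=15
i=18 t=11 v=9: DROP (t<15-2); WM=15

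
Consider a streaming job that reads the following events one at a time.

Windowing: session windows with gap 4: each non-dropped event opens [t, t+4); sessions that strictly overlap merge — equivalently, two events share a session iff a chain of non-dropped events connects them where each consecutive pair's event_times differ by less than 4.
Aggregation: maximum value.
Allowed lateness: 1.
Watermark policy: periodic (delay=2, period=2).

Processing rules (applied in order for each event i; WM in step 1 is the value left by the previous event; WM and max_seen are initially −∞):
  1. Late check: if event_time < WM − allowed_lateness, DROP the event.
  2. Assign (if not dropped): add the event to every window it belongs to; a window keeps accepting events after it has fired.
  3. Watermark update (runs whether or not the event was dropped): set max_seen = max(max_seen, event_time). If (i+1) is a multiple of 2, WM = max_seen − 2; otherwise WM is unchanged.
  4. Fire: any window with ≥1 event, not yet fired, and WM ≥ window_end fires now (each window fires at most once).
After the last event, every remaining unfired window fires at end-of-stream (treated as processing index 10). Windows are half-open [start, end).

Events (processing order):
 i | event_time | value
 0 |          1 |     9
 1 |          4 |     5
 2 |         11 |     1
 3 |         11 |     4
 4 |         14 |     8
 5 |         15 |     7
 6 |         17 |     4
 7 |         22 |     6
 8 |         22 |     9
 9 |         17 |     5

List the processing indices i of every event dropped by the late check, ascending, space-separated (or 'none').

i=0 t=1 v=9: → [1,5); WM=−∞
i=1 t=4 v=5: → [1,8); WM=2
i=2 t=11 v=1: → [11,15); WM=2
i=3 t=11 v=4: → [11,15); WM=9
i=4 t=14 v=8: → [11,18); WM=9
i=5 t=15 v=7: → [11,19); WM=13
i=6 t=17 v=4: → [11,21); WM=13
i=7 t=22 v=6: → [22,26); WM=20
i=8 t=22 v=9: → [22,26); WM=20
i=9 t=17 v=5: DROP (t<20-1); WM=20

9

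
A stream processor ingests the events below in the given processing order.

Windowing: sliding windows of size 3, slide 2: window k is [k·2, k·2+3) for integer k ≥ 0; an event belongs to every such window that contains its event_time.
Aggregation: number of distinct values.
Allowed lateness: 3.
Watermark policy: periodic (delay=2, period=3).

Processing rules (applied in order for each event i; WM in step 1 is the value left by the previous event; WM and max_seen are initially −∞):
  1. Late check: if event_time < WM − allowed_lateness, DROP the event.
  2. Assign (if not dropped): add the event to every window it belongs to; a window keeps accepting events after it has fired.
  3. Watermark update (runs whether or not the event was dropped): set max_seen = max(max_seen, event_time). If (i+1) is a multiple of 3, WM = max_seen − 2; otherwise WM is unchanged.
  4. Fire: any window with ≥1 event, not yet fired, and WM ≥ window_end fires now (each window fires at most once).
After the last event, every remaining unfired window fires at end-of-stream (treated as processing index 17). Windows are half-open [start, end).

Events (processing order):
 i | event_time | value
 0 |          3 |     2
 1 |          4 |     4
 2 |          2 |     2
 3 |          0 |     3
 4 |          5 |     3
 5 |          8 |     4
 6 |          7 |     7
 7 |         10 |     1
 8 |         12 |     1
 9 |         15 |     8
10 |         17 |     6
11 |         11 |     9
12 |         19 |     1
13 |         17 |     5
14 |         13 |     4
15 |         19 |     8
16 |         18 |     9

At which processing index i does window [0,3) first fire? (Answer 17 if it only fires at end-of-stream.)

5

i=0 t=3 v=2: → [2,5); WM=−∞
i=1 t=4 v=4: → [4,7),[2,5); WM=−∞
i=2 t=2 v=2: → [2,5),[0,3); WM=2
i=3 t=0 v=3: → [0,3); WM=2
i=4 t=5 v=3: → [4,7); WM=2
i=5 t=8 v=4: → [8,11),[6,9); WM=6; [0,3) fires=2 [2,5) fires=2
i=6 t=7 v=7: → [6,9); WM=6
i=7 t=10 v=1: → [10,13),[8,11); WM=6
i=8 t=12 v=1: → [12,15),[10,13); WM=10; [4,7) fires=2 [6,9) fires=2
i=9 t=15 v=8: → [14,17); WM=10
i=10 t=17 v=6: → [16,19); WM=10
i=11 t=11 v=9: → [10,13); WM=15; [8,11) fires=2 [10,13) fires=2 [12,15) fires=1
i=12 t=19 v=1: → [18,21); WM=15
i=13 t=17 v=5: → [16,19); WM=15
i=14 t=13 v=4: → [12,15); WM=17; [14,17) fires=1
i=15 t=19 v=8: → [18,21); WM=17
i=16 t=18 v=9: → [18,21),[16,19); WM=17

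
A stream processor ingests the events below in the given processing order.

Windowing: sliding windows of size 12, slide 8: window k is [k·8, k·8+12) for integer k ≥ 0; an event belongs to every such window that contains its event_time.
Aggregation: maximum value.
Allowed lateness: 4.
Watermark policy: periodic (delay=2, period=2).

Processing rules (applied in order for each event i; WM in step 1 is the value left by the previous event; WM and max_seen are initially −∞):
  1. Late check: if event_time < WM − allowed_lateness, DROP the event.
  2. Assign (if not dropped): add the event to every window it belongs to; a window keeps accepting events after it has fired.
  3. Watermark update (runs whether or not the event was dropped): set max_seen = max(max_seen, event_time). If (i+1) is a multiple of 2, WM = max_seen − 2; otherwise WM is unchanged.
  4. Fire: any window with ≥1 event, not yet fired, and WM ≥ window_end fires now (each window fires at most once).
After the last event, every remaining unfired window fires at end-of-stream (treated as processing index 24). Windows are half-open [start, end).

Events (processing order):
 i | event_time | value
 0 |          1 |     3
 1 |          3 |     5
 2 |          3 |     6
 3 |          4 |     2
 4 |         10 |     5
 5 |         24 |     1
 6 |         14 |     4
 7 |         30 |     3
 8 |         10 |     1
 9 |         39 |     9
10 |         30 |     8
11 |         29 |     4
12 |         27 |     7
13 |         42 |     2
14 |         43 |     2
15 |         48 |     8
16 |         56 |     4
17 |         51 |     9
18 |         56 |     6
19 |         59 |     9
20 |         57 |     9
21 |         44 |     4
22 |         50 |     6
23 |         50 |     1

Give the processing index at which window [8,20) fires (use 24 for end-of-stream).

i=0 t=1 v=3: → [0,12); WM=−∞
i=1 t=3 v=5: → [0,12); WM=1
i=2 t=3 v=6: → [0,12); WM=1
i=3 t=4 v=2: → [0,12); WM=2
i=4 t=10 v=5: → [8,20),[0,12); WM=2
i=5 t=24 v=1: → [24,36),[16,28); WM=22; [0,12) fires=6 [8,20) fires=5
i=6 t=14 v=4: DROP (t<22-4); WM=22
i=7 t=30 v=3: → [24,36); WM=28; [16,28) fires=1
i=8 t=10 v=1: DROP (t<28-4); WM=28
i=9 t=39 v=9: → [32,44); WM=37; [24,36) fires=3
i=10 t=30 v=8: DROP (t<37-4); WM=37
i=11 t=29 v=4: DROP (t<37-4); WM=37
i=12 t=27 v=7: DROP (t<37-4); WM=37
i=13 t=42 v=2: → [40,52),[32,44); WM=40
i=14 t=43 v=2: → [40,52),[32,44); WM=40
i=15 t=48 v=8: → [48,60),[40,52); WM=46; [32,44) fires=9
i=16 t=56 v=4: → [56,68),[48,60); WM=46
i=17 t=51 v=9: → [48,60),[40,52); WM=54; [40,52) fires=9
i=18 t=56 v=6: → [56,68),[48,60); WM=54
i=19 t=59 v=9: → [56,68),[48,60); WM=57
i=20 t=57 v=9: → [56,68),[48,60); WM=57
i=21 t=44 v=4: DROP (t<57-4); WM=57
i=22 t=50 v=6: DROP (t<57-4); WM=57
i=23 t=50 v=1: DROP (t<57-4); WM=57

5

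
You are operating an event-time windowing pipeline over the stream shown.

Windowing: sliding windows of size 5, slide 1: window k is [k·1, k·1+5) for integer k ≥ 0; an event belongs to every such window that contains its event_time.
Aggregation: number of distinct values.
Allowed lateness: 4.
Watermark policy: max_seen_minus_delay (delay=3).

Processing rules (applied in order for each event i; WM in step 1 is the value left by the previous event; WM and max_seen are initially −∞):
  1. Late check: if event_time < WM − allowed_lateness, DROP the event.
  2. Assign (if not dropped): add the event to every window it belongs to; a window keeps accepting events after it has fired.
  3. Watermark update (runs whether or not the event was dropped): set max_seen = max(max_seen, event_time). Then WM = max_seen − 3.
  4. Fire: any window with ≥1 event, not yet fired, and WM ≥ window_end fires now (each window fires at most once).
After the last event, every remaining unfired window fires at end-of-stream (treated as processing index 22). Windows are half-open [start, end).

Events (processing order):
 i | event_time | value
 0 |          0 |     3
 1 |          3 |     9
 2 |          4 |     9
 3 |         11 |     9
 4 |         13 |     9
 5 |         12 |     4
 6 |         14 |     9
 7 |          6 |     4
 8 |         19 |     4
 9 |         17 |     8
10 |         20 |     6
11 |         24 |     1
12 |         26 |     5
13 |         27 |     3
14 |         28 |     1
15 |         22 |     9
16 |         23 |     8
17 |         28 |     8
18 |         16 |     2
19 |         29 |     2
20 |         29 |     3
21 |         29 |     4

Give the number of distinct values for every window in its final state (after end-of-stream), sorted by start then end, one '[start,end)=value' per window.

i=0 t=0 v=3: → [0,5); WM=-3
i=1 t=3 v=9: → [3,8),[2,7),[1,6),[0,5); WM=0
i=2 t=4 v=9: → [4,9),[3,8),[2,7),[1,6),[0,5); WM=1
i=3 t=11 v=9: → [11,16),[10,15),[9,14),[8,13),[7,12); WM=8; [0,5) fires=2 [1,6) fires=1 [2,7) fires=1 [3,8) fires=1
i=4 t=13 v=9: → [13,18),[12,17),[11,16),[10,15),[9,14); WM=10; [4,9) fires=1
i=5 t=12 v=4: → [12,17),[11,16),[10,15),[9,14),[8,13); WM=10
i=6 t=14 v=9: → [14,19),[13,18),[12,17),[11,16),[10,15); WM=11
i=7 t=6 v=4: DROP (t<11-4); WM=11
i=8 t=19 v=4: → [19,24),[18,23),[17,22),[16,21),[15,20); WM=16; [7,12) fires=1 [8,13) fires=2 [9,14) fires=2 [10,15) fires=2 [11,16) fires=2
i=9 t=17 v=8: → [17,22),[16,21),[15,20),[14,19),[13,18); WM=16
i=10 t=20 v=6: → [20,25),[19,24),[18,23),[17,22),[16,21); WM=17; [12,17) fires=2
i=11 t=24 v=1: → [24,29),[23,28),[22,27),[21,26),[20,25); WM=21; [13,18) fires=2 [14,19) fires=2 [15,20) fires=2 [16,21) fires=3
i=12 t=26 v=5: → [26,31),[25,30),[24,29),[23,28),[22,27); WM=23; [17,22) fires=3 [18,23) fires=2
i=13 t=27 v=3: → [27,32),[26,31),[25,30),[24,29),[23,28); WM=24; [19,24) fires=2
i=14 t=28 v=1: → [28,33),[27,32),[26,31),[25,30),[24,29); WM=25; [20,25) fires=2
i=15 t=22 v=9: → [22,27),[21,26),[20,25),[19,24),[18,23); WM=25
i=16 t=23 v=8: → [23,28),[22,27),[21,26),[20,25),[19,24); WM=25
i=17 t=28 v=8: → [28,33),[27,32),[26,31),[25,30),[24,29); WM=25
i=18 t=16 v=2: DROP (t<25-4); WM=25
i=19 t=29 v=2: → [29,34),[28,33),[27,32),[26,31),[25,30); WM=26; [21,26) fires=3
i=20 t=29 v=3: → [29,34),[28,33),[27,32),[26,31),[25,30); WM=26
i=21 t=29 v=4: → [29,34),[28,33),[27,32),[26,31),[25,30); WM=26

[0,5)=2 [1,6)=1 [2,7)=1 [3,8)=1 [4,9)=1 [7,12)=1 [8,13)=2 [9,14)=2 [10,15)=2 [11,16)=2 [12,17)=2 [13,18)=2 [14,19)=2 [15,20)=2 [16,21)=3 [17,22)=3 [18,23)=3 [19,24)=4 [20,25)=4 [21,26)=3 [22,27)=4 [23,28)=4 [24,29)=4 [25,30)=6 [26,31)=6 [27,32)=5 [28,33)=5 [29,34)=3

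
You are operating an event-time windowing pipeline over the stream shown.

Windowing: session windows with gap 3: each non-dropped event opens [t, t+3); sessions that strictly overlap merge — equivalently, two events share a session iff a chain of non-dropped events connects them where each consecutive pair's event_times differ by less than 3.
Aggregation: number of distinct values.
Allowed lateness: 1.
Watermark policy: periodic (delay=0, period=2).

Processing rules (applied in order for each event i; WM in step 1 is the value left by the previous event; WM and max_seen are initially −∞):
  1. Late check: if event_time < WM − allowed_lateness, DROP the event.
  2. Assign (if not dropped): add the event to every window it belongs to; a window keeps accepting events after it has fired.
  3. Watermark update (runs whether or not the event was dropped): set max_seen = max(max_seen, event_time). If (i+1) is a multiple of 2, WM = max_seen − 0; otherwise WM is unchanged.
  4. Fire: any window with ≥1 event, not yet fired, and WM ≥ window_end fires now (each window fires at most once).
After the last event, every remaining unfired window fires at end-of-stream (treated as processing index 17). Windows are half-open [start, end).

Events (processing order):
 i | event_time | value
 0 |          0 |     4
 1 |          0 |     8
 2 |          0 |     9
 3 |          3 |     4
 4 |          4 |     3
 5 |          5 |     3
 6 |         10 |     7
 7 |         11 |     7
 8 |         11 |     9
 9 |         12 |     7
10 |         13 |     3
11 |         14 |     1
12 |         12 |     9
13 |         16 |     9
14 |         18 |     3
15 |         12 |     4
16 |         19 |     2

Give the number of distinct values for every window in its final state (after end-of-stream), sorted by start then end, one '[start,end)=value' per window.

[0,3)=3 [3,8)=2 [10,22)=5

i=0 t=0 v=4: → [0,3); WM=−∞
i=1 t=0 v=8: → [0,3); WM=0
i=2 t=0 v=9: → [0,3); WM=0
i=3 t=3 v=4: → [3,6); WM=3
i=4 t=4 v=3: → [3,7); WM=3
i=5 t=5 v=3: → [3,8); WM=5
i=6 t=10 v=7: → [10,13); WM=5
i=7 t=11 v=7: → [10,14); WM=11
i=8 t=11 v=9: → [10,14); WM=11
i=9 t=12 v=7: → [10,15); WM=12
i=10 t=13 v=3: → [10,16); WM=12
i=11 t=14 v=1: → [10,17); WM=14
i=12 t=12 v=9: DROP (t<14-1); WM=14
i=13 t=16 v=9: → [10,19); WM=16
i=14 t=18 v=3: → [10,21); WM=16
i=15 t=12 v=4: DROP (t<16-1); WM=18
i=16 t=19 v=2: → [10,22); WM=18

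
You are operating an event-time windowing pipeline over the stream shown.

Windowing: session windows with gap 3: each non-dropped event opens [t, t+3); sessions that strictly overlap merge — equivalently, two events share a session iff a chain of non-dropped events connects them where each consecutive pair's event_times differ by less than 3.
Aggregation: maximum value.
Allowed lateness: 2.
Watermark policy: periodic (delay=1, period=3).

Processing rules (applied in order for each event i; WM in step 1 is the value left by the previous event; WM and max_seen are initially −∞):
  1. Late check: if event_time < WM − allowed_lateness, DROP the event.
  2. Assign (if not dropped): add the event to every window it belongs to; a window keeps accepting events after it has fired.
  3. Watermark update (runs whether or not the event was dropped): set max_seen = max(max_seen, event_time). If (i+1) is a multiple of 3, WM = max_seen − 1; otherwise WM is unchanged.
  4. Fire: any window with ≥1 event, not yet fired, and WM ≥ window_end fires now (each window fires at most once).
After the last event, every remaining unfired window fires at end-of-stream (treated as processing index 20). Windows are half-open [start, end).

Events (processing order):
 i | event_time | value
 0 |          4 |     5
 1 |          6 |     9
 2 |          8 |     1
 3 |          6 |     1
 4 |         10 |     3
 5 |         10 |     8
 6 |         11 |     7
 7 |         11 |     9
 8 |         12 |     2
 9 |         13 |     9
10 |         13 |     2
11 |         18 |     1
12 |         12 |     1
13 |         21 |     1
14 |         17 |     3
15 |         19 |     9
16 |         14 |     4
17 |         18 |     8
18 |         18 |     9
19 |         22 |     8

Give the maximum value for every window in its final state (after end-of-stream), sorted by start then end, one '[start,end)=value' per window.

[4,16)=9 [17,25)=9

i=0 t=4 v=5: → [4,7); WM=−∞
i=1 t=6 v=9: → [4,9); WM=−∞
i=2 t=8 v=1: → [4,11); WM=7
i=3 t=6 v=1: → [4,11); WM=7
i=4 t=10 v=3: → [4,13); WM=7
i=5 t=10 v=8: → [4,13); WM=9
i=6 t=11 v=7: → [4,14); WM=9
i=7 t=11 v=9: → [4,14); WM=9
i=8 t=12 v=2: → [4,15); WM=11
i=9 t=13 v=9: → [4,16); WM=11
i=10 t=13 v=2: → [4,16); WM=11
i=11 t=18 v=1: → [18,21); WM=17
i=12 t=12 v=1: DROP (t<17-2); WM=17
i=13 t=21 v=1: → [21,24); WM=17
i=14 t=17 v=3: → [17,21); WM=20
i=15 t=19 v=9: → [17,24); WM=20
i=16 t=14 v=4: DROP (t<20-2); WM=20
i=17 t=18 v=8: → [17,24); WM=20
i=18 t=18 v=9: → [17,24); WM=20
i=19 t=22 v=8: → [17,25); WM=20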